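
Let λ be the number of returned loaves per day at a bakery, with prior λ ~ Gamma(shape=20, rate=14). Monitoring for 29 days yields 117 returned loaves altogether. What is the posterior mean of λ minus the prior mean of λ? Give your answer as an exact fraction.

Total count 117 over total exposure 29 days.
The Gamma prior is conjugate for the Poisson rate, so λ | data ~ Gamma(20+117, 14+29) = Gamma(137, 43).
Posterior mean = 137/43 = 137/43; prior mean = 20/14 = 10/7. Difference = 137/43 − 10/7 = 529/301.

529/301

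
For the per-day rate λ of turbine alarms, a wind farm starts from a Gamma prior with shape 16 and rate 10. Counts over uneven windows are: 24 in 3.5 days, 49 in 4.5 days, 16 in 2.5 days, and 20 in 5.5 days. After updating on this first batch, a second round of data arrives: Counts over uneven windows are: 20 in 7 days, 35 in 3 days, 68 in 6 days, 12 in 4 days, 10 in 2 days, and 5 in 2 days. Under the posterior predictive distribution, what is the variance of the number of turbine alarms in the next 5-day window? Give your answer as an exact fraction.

Total count: 24 + 49 + 16 + 20 = 109.
Total exposure: 3.5 + 4.5 + 2.5 + 5.5 = 16 days.
After the first batch: Gamma(16 + 109, 10 + 16) = Gamma(125, 26).
Total count: 20 + 35 + 68 + 12 + 10 + 5 = 150.
Total exposure: 7 + 3 + 6 + 4 + 2 + 2 = 24 days.
After the second batch: Gamma(125 + 150, 26 + 24) = Gamma(275, 50).
The posterior predictive for a window of length T is Negative Binomial with variance T·α'·(β'+T)/β'² = 5·275·55/2500 = 121/4.

121/4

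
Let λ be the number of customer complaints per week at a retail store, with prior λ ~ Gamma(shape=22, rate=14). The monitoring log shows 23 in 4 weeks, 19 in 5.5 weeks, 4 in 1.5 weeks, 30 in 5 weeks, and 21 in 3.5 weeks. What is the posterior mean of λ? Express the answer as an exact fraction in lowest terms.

Total count: 23 + 19 + 4 + 30 + 21 = 97.
Total exposure: 4 + 5.5 + 1.5 + 5 + 3.5 = 19.5 weeks.
Posterior: α' = 22 + 97 = 119, β' = 14 + 19.5 = 67/2.
Posterior mean = α'/β' = 119/(67/2) = 238/67.

238/67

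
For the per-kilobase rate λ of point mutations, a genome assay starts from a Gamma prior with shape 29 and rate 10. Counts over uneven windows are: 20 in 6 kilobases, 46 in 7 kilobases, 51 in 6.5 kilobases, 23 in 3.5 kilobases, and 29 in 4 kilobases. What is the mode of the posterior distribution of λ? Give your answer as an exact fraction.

Total count: 20 + 46 + 51 + 23 + 29 = 169.
Total exposure: 6 + 7 + 6.5 + 3.5 + 4 = 27 kilobases.
By Gamma–Poisson conjugacy, the posterior is Gamma(α + Σx, β + Σt) = Gamma(29 + 169, 10 + 27) = Gamma(198, 37).
Posterior mode = (α'−1)/β' = 197/37.

197/37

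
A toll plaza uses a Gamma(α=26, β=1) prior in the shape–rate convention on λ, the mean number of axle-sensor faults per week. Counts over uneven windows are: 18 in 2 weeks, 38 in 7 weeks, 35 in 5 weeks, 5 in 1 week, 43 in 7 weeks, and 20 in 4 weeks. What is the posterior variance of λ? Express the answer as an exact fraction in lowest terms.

185/729

Total count: 18 + 38 + 35 + 5 + 43 + 20 = 159.
Total exposure: 2 + 7 + 5 + 1 + 7 + 4 = 26 weeks.
The Gamma prior is conjugate for the Poisson rate, so λ | data ~ Gamma(26+159, 1+26) = Gamma(185, 27).
Posterior variance = α'/β'² = 185/729.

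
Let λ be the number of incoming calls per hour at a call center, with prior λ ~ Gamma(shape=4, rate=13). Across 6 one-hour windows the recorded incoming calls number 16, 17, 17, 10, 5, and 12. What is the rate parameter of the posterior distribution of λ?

Total count: 16 + 17 + 17 + 10 + 5 + 12 = 77.
Total exposure: 6 hours.
Posterior: α' = 4 + 77 = 81, β' = 13 + 6 = 19.

19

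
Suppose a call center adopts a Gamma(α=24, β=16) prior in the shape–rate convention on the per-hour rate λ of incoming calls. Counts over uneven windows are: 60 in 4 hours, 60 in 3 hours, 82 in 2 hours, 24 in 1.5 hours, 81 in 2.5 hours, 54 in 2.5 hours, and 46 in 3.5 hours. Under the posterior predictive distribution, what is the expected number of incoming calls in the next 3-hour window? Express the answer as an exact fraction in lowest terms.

1293/35

Total count: 60 + 60 + 82 + 24 + 81 + 54 + 46 = 407.
Total exposure: 4 + 3 + 2 + 1.5 + 2.5 + 2.5 + 3.5 = 19 hours.
The Gamma prior is conjugate for the Poisson rate, so λ | data ~ Gamma(24+407, 16+19) = Gamma(431, 35).
Predictive mean over a 3-hour window = T·E[λ|data] = 3·431/35 = 1293/35.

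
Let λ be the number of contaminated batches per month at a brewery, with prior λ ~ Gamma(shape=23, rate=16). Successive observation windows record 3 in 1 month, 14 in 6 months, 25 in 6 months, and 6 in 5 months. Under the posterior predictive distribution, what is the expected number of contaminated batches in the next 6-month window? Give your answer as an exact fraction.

Total count: 3 + 14 + 25 + 6 = 48.
Total exposure: 1 + 6 + 6 + 5 = 18 months.
Posterior: α' = 23 + 48 = 71, β' = 16 + 18 = 34.
Predictive mean over a 6-month window = T·E[λ|data] = 6·71/34 = 213/17.

213/17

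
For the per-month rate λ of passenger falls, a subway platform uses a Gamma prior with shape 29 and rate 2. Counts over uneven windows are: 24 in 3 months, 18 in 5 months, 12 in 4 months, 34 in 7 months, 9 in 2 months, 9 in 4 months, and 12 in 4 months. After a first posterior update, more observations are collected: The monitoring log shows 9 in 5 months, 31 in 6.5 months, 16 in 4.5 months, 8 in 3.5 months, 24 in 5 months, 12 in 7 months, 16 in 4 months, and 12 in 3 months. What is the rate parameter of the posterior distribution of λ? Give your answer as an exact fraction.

Total count: 24 + 18 + 12 + 34 + 9 + 9 + 12 = 118.
Total exposure: 3 + 5 + 4 + 7 + 2 + 4 + 4 = 29 months.
After the first batch: Gamma(29 + 118, 2 + 29) = Gamma(147, 31).
Total count: 9 + 31 + 16 + 8 + 24 + 12 + 16 + 12 = 128.
Total exposure: 5 + 6.5 + 4.5 + 3.5 + 5 + 7 + 4 + 3 = 38.5 months.
After the second batch: Gamma(147 + 128, 31 + 38.5) = Gamma(275, 139/2).

139/2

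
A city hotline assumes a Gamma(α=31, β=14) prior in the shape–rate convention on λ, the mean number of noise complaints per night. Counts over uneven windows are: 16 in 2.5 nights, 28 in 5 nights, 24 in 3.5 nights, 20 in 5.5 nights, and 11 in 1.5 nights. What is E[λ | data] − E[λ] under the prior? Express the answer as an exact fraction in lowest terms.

Total count: 16 + 28 + 24 + 20 + 11 = 99.
Total exposure: 2.5 + 5 + 3.5 + 5.5 + 1.5 = 18 nights.
Posterior: α' = 31 + 99 = 130, β' = 14 + 18 = 32.
Posterior mean = 130/32 = 65/16; prior mean = 31/14 = 31/14. Difference = 65/16 − 31/14 = 207/112.

207/112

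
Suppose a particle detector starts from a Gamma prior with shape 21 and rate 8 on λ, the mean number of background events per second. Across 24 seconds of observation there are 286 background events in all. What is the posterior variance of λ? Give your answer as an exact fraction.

Total count 286 over total exposure 24 seconds.
Gamma(α, β) with Poisson data over total exposure Σt gives posterior Gamma(α+Σx, β+Σt) = Gamma(307, 32).
Posterior variance = α'/β'² = 307/1024.

307/1024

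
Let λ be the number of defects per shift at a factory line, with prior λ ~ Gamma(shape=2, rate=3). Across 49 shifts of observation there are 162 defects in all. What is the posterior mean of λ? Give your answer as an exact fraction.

Total count 162 over total exposure 49 shifts.
Gamma(α, β) with Poisson data over total exposure Σt gives posterior Gamma(α+Σx, β+Σt) = Gamma(164, 52).
Posterior mean = α'/β' = 164/52 = 41/13.

41/13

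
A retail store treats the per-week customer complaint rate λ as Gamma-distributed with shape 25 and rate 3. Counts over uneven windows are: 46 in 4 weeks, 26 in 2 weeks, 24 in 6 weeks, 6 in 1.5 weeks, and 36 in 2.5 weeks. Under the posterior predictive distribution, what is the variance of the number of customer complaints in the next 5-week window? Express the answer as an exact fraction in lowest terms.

Total count: 46 + 26 + 24 + 6 + 36 = 138.
Total exposure: 4 + 2 + 6 + 1.5 + 2.5 = 16 weeks.
Posterior: α' = 25 + 138 = 163, β' = 3 + 16 = 19.
The posterior predictive for a window of length T is Negative Binomial with variance T·α'·(β'+T)/β'² = 5·163·24/361 = 19560/361.

19560/361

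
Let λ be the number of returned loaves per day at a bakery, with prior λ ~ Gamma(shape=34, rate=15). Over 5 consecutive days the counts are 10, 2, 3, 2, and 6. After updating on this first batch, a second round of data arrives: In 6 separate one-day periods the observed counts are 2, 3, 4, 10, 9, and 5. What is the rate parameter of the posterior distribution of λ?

Total count: 10 + 2 + 3 + 2 + 6 = 23.
Total exposure: 5 days.
After the first batch: Gamma(34 + 23, 15 + 5) = Gamma(57, 20).
Total count: 2 + 3 + 4 + 10 + 9 + 5 = 33.
Total exposure: 6 days.
After the second batch: Gamma(57 + 33, 20 + 6) = Gamma(90, 26).

26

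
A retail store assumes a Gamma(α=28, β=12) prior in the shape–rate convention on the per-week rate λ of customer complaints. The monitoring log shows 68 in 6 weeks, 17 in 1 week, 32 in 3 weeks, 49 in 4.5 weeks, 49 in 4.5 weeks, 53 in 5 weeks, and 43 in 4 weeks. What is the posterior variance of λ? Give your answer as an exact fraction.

Total count: 68 + 17 + 32 + 49 + 49 + 53 + 43 = 311.
Total exposure: 6 + 1 + 3 + 4.5 + 4.5 + 5 + 4 = 28 weeks.
The Gamma prior is conjugate for the Poisson rate, so λ | data ~ Gamma(28+311, 12+28) = Gamma(339, 40).
Posterior variance = α'/β'² = 339/1600.

339/1600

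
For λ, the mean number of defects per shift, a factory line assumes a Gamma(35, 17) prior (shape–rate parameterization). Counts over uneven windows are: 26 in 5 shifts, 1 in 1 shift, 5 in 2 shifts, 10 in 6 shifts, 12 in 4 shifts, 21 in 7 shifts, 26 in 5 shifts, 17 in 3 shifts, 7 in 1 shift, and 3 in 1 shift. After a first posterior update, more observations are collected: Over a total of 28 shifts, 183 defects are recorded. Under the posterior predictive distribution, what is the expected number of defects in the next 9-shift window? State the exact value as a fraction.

Total count: 26 + 1 + 5 + 10 + 12 + 21 + 26 + 17 + 7 + 3 = 128.
Total exposure: 5 + 1 + 2 + 6 + 4 + 7 + 5 + 3 + 1 + 1 = 35 shifts.
After the first batch: Gamma(35 + 128, 17 + 35) = Gamma(163, 52).
Total count 183 over total exposure 28 shifts.
After the second batch: Gamma(163 + 183, 52 + 28) = Gamma(346, 80).
Predictive mean over a 9-shift window = T·E[λ|data] = 9·346/80 = 1557/40.

1557/40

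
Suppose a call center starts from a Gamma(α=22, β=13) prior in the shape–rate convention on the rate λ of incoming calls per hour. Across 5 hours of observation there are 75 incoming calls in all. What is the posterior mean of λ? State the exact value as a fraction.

97/18

Total count 75 over total exposure 5 hours.
The Gamma prior is conjugate for the Poisson rate, so λ | data ~ Gamma(22+75, 13+5) = Gamma(97, 18).
Posterior mean = α'/β' = 97/18.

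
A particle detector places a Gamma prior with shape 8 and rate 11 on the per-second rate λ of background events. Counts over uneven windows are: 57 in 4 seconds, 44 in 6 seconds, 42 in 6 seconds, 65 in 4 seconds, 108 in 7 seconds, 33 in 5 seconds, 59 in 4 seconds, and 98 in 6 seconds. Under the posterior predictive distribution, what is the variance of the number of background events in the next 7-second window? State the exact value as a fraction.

Total count: 57 + 44 + 42 + 65 + 108 + 33 + 59 + 98 = 506.
Total exposure: 4 + 6 + 6 + 4 + 7 + 5 + 4 + 6 = 42 seconds.
Posterior: α' = 8 + 506 = 514, β' = 11 + 42 = 53.
The posterior predictive for a window of length T is Negative Binomial with variance T·α'·(β'+T)/β'² = 7·514·60/2809 = 215880/2809.

215880/2809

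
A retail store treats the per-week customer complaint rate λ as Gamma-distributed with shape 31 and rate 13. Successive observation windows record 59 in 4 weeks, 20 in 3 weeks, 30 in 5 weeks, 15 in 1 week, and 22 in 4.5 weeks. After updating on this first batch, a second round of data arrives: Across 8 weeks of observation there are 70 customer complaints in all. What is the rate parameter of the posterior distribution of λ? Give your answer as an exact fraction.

77/2

Total count: 59 + 20 + 30 + 15 + 22 = 146.
Total exposure: 4 + 3 + 5 + 1 + 4.5 = 17.5 weeks.
After the first batch: Gamma(31 + 146, 13 + 17.5) = Gamma(177, 61/2).
Total count 70 over total exposure 8 weeks.
After the second batch: Gamma(177 + 70, 61/2 + 8) = Gamma(247, 77/2).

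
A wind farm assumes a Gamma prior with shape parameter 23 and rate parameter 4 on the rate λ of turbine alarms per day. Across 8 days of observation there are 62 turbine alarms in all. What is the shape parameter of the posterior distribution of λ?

85

Total count 62 over total exposure 8 days.
Gamma(α, β) with Poisson data over total exposure Σt gives posterior Gamma(α+Σx, β+Σt) = Gamma(85, 12).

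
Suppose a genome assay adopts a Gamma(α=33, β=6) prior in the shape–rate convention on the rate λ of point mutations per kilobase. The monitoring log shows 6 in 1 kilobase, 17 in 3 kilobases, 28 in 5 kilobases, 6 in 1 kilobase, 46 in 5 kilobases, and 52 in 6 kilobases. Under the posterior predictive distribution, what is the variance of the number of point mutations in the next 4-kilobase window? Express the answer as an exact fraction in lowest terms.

23312/729

Total count: 6 + 17 + 28 + 6 + 46 + 52 = 155.
Total exposure: 1 + 3 + 5 + 1 + 5 + 6 = 21 kilobases.
Posterior: α' = 33 + 155 = 188, β' = 6 + 21 = 27.
The posterior predictive for a window of length T is Negative Binomial with variance T·α'·(β'+T)/β'² = 4·188·31/729 = 23312/729.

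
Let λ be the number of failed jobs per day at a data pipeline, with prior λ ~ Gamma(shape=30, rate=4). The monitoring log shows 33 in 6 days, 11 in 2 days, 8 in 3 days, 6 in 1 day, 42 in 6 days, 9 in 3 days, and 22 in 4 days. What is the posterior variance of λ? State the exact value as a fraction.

161/841

Total count: 33 + 11 + 8 + 6 + 42 + 9 + 22 = 131.
Total exposure: 6 + 2 + 3 + 1 + 6 + 3 + 4 = 25 days.
The Gamma prior is conjugate for the Poisson rate, so λ | data ~ Gamma(30+131, 4+25) = Gamma(161, 29).
Posterior variance = α'/β'² = 161/841.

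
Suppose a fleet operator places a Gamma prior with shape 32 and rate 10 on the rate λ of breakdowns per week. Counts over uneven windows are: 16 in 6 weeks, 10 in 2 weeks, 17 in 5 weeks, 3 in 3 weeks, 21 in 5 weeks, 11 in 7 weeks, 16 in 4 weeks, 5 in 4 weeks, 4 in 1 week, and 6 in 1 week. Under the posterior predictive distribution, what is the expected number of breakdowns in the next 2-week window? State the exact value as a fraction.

Total count: 16 + 10 + 17 + 3 + 21 + 11 + 16 + 5 + 4 + 6 = 109.
Total exposure: 6 + 2 + 5 + 3 + 5 + 7 + 4 + 4 + 1 + 1 = 38 weeks.
Conjugate update: add total count to the shape and total exposure to the rate, giving Gamma(141, 48).
Predictive mean over a 2-week window = T·E[λ|data] = 2·141/48 = 47/8.

47/8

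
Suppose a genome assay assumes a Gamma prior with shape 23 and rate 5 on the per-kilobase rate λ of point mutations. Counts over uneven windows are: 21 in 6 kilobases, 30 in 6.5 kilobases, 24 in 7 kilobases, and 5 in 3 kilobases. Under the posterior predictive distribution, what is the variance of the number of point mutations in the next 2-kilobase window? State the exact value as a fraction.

Total count: 21 + 30 + 24 + 5 = 80.
Total exposure: 6 + 6.5 + 7 + 3 = 22.5 kilobases.
By Gamma–Poisson conjugacy, the posterior is Gamma(α + Σx, β + Σt) = Gamma(23 + 80, 5 + 22.5) = Gamma(103, 55/2).
The posterior predictive for a window of length T is Negative Binomial with variance T·α'·(β'+T)/β'² = 2·103·(59/2)/(3025/4) = 24308/3025.

24308/3025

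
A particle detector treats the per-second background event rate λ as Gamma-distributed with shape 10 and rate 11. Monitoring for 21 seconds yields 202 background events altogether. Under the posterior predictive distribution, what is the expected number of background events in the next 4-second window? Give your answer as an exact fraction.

Total count 202 over total exposure 21 seconds.
The Gamma prior is conjugate for the Poisson rate, so λ | data ~ Gamma(10+202, 11+21) = Gamma(212, 32).
Predictive mean over a 4-second window = T·E[λ|data] = 4·212/32 = 53/2.

53/2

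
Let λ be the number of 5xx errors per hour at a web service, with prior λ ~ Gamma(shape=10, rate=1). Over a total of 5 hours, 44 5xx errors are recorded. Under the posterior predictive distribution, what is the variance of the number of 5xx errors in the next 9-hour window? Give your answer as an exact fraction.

Total count 44 over total exposure 5 hours.
The Gamma prior is conjugate for the Poisson rate, so λ | data ~ Gamma(10+44, 1+5) = Gamma(54, 6).
The posterior predictive for a window of length T is Negative Binomial with variance T·α'·(β'+T)/β'² = 9·54·15/36 = 405/2.

405/2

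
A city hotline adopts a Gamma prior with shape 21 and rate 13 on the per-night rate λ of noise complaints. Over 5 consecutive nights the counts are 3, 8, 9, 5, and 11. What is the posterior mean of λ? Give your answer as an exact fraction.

19/6

Total count: 3 + 8 + 9 + 5 + 11 = 36.
Total exposure: 5 nights.
Conjugate update: add total count to the shape and total exposure to the rate, giving Gamma(57, 18).
Posterior mean = α'/β' = 57/18 = 19/6.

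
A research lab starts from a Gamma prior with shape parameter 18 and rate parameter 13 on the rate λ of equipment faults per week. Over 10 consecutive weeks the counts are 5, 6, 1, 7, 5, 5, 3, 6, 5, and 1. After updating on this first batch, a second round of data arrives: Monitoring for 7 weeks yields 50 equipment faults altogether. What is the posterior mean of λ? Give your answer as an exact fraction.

56/15

Total count: 5 + 6 + 1 + 7 + 5 + 5 + 3 + 6 + 5 + 1 = 44.
Total exposure: 10 weeks.
After the first batch: Gamma(18 + 44, 13 + 10) = Gamma(62, 23).
Total count 50 over total exposure 7 weeks.
After the second batch: Gamma(62 + 50, 23 + 7) = Gamma(112, 30).
Posterior mean = α'/β' = 112/30 = 56/15.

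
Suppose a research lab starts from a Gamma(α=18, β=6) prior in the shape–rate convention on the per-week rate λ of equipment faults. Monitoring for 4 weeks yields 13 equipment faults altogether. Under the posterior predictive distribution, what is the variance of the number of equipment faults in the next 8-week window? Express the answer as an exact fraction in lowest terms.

Total count 13 over total exposure 4 weeks.
Posterior: α' = 18 + 13 = 31, β' = 6 + 4 = 10.
The posterior predictive for a window of length T is Negative Binomial with variance T·α'·(β'+T)/β'² = 8·31·18/100 = 1116/25.

1116/25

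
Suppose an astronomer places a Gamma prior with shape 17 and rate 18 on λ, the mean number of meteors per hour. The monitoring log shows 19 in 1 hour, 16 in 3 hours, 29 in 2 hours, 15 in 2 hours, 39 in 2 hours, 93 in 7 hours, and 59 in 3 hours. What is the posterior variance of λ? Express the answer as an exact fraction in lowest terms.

287/1444

Total count: 19 + 16 + 29 + 15 + 39 + 93 + 59 = 270.
Total exposure: 1 + 3 + 2 + 2 + 2 + 7 + 3 = 20 hours.
The Gamma prior is conjugate for the Poisson rate, so λ | data ~ Gamma(17+270, 18+20) = Gamma(287, 38).
Posterior variance = α'/β'² = 287/1444.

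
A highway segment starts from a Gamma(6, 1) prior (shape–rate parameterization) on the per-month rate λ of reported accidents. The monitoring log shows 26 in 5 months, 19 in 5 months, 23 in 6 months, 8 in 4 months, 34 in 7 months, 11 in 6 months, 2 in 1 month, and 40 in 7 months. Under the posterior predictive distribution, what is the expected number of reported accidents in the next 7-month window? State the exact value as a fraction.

Total count: 26 + 19 + 23 + 8 + 34 + 11 + 2 + 40 = 163.
Total exposure: 5 + 5 + 6 + 4 + 7 + 6 + 1 + 7 = 41 months.
By Gamma–Poisson conjugacy, the posterior is Gamma(α + Σx, β + Σt) = Gamma(6 + 163, 1 + 41) = Gamma(169, 42).
Predictive mean over a 7-month window = T·E[λ|data] = 7·169/42 = 169/6.

169/6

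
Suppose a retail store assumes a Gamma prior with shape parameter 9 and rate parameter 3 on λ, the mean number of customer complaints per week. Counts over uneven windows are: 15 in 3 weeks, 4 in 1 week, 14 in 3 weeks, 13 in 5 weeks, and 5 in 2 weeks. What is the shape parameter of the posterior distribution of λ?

60

Total count: 15 + 4 + 14 + 13 + 5 = 51.
Total exposure: 3 + 1 + 3 + 5 + 2 = 14 weeks.
The Gamma prior is conjugate for the Poisson rate, so λ | data ~ Gamma(9+51, 3+14) = Gamma(60, 17).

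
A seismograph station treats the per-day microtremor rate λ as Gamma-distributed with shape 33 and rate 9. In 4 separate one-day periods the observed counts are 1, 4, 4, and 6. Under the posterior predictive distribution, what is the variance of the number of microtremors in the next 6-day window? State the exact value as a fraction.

5472/169

Total count: 1 + 4 + 4 + 6 = 15.
Total exposure: 4 days.
Posterior: α' = 33 + 15 = 48, β' = 9 + 4 = 13.
The posterior predictive for a window of length T is Negative Binomial with variance T·α'·(β'+T)/β'² = 6·48·19/169 = 5472/169.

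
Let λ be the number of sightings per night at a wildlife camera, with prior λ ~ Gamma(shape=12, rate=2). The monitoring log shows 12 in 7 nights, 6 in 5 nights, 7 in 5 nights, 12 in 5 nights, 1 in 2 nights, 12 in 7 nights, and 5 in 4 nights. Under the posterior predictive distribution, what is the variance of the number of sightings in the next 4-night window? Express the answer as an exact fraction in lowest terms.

Total count: 12 + 6 + 7 + 12 + 1 + 12 + 5 = 55.
Total exposure: 7 + 5 + 5 + 5 + 2 + 7 + 4 = 35 nights.
Gamma(α, β) with Poisson data over total exposure Σt gives posterior Gamma(α+Σx, β+Σt) = Gamma(67, 37).
The posterior predictive for a window of length T is Negative Binomial with variance T·α'·(β'+T)/β'² = 4·67·41/1369 = 10988/1369.

10988/1369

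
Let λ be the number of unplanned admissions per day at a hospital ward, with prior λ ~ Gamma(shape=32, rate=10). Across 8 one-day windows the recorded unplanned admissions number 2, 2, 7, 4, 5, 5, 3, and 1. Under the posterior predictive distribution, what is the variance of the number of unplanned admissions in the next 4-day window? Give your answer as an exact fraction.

Total count: 2 + 2 + 7 + 4 + 5 + 5 + 3 + 1 = 29.
Total exposure: 8 days.
Posterior: α' = 32 + 29 = 61, β' = 10 + 8 = 18.
The posterior predictive for a window of length T is Negative Binomial with variance T·α'·(β'+T)/β'² = 4·61·22/324 = 1342/81.

1342/81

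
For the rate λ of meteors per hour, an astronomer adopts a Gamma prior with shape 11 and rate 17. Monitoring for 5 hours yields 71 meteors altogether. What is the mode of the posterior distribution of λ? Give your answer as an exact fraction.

Total count 71 over total exposure 5 hours.
Posterior: α' = 11 + 71 = 82, β' = 17 + 5 = 22.
Posterior mode = (α'−1)/β' = 81/22.

81/22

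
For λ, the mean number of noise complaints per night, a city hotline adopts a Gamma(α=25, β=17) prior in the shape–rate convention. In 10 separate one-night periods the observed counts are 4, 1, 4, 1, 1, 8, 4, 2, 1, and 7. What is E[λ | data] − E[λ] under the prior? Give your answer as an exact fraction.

311/459

Total count: 4 + 1 + 4 + 1 + 1 + 8 + 4 + 2 + 1 + 7 = 33.
Total exposure: 10 nights.
By Gamma–Poisson conjugacy, the posterior is Gamma(α + Σx, β + Σt) = Gamma(25 + 33, 17 + 10) = Gamma(58, 27).
Posterior mean = 58/27 = 58/27; prior mean = 25/17 = 25/17. Difference = 58/27 − 25/17 = 311/459.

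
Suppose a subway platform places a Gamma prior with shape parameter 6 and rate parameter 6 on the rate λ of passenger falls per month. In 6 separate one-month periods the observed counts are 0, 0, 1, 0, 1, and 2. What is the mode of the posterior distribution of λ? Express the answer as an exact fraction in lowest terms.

3/4

Total count: 0 + 0 + 1 + 0 + 1 + 2 = 4.
Total exposure: 6 months.
By Gamma–Poisson conjugacy, the posterior is Gamma(α + Σx, β + Σt) = Gamma(6 + 4, 6 + 6) = Gamma(10, 12).
Posterior mode = (α'−1)/β' = 9/12 = 3/4.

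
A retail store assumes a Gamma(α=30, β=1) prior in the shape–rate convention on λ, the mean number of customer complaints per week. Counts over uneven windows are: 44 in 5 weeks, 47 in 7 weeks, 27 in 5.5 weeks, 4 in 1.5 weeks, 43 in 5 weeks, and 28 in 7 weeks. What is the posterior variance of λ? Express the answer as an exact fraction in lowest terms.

223/1024

Total count: 44 + 47 + 27 + 4 + 43 + 28 = 193.
Total exposure: 5 + 7 + 5.5 + 1.5 + 5 + 7 = 31 weeks.
The Gamma prior is conjugate for the Poisson rate, so λ | data ~ Gamma(30+193, 1+31) = Gamma(223, 32).
Posterior variance = α'/β'² = 223/1024.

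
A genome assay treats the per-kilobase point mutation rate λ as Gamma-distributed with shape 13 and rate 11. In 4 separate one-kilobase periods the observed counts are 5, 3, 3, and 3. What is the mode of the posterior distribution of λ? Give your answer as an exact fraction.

Total count: 5 + 3 + 3 + 3 = 14.
Total exposure: 4 kilobases.
Conjugate update: add total count to the shape and total exposure to the rate, giving Gamma(27, 15).
Posterior mode = (α'−1)/β' = 26/15.

26/15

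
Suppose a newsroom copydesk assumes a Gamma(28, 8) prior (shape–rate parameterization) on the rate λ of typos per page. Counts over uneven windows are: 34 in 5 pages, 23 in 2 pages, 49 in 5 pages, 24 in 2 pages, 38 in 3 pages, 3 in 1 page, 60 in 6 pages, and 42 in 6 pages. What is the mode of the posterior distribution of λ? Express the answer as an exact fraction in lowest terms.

150/19

Total count: 34 + 23 + 49 + 24 + 38 + 3 + 60 + 42 = 273.
Total exposure: 5 + 2 + 5 + 2 + 3 + 1 + 6 + 6 = 30 pages.
By Gamma–Poisson conjugacy, the posterior is Gamma(α + Σx, β + Σt) = Gamma(28 + 273, 8 + 30) = Gamma(301, 38).
Posterior mode = (α'−1)/β' = 300/38 = 150/19.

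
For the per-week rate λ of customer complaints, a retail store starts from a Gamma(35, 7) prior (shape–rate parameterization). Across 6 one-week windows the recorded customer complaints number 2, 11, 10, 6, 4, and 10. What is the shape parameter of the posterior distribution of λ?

78

Total count: 2 + 11 + 10 + 6 + 4 + 10 = 43.
Total exposure: 6 weeks.
The Gamma prior is conjugate for the Poisson rate, so λ | data ~ Gamma(35+43, 7+6) = Gamma(78, 13).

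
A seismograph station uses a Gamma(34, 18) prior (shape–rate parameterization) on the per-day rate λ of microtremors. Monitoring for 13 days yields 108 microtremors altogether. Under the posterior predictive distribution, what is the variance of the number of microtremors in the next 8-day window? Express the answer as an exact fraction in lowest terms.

44304/961

Total count 108 over total exposure 13 days.
By Gamma–Poisson conjugacy, the posterior is Gamma(α + Σx, β + Σt) = Gamma(34 + 108, 18 + 13) = Gamma(142, 31).
The posterior predictive for a window of length T is Negative Binomial with variance T·α'·(β'+T)/β'² = 8·142·39/961 = 44304/961.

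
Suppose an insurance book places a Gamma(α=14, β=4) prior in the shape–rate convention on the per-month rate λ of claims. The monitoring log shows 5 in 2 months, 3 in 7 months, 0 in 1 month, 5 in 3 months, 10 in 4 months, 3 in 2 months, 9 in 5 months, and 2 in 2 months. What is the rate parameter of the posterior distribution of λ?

Total count: 5 + 3 + 0 + 5 + 10 + 3 + 9 + 2 = 37.
Total exposure: 2 + 7 + 1 + 3 + 4 + 2 + 5 + 2 = 26 months.
Conjugate update: add total count to the shape and total exposure to the rate, giving Gamma(51, 30).

30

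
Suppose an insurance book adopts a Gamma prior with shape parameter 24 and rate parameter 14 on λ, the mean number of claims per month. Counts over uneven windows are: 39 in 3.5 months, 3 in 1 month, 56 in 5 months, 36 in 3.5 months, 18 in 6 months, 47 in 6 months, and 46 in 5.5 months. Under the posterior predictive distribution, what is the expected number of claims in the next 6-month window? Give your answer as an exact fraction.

3228/89

Total count: 39 + 3 + 56 + 36 + 18 + 47 + 46 = 245.
Total exposure: 3.5 + 1 + 5 + 3.5 + 6 + 6 + 5.5 = 30.5 months.
By Gamma–Poisson conjugacy, the posterior is Gamma(α + Σx, β + Σt) = Gamma(24 + 245, 14 + 30.5) = Gamma(269, 89/2).
Predictive mean over a 6-month window = T·E[λ|data] = 6·269/(89/2) = 3228/89.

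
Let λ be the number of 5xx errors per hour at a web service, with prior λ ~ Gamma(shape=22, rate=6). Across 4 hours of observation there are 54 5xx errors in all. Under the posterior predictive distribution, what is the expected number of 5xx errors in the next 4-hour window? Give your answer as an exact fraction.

Total count 54 over total exposure 4 hours.
Posterior: α' = 22 + 54 = 76, β' = 6 + 4 = 10.
Predictive mean over a 4-hour window = T·E[λ|data] = 4·76/10 = 152/5.

152/5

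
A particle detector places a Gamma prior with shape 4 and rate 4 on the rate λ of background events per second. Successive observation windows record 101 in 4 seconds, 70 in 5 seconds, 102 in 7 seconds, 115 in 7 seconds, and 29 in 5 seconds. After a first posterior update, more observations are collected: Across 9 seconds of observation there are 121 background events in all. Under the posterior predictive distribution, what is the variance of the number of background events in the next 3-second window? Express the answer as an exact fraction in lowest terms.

Total count: 101 + 70 + 102 + 115 + 29 = 417.
Total exposure: 4 + 5 + 7 + 7 + 5 = 28 seconds.
After the first batch: Gamma(4 + 417, 4 + 28) = Gamma(421, 32).
Total count 121 over total exposure 9 seconds.
After the second batch: Gamma(421 + 121, 32 + 9) = Gamma(542, 41).
The posterior predictive for a window of length T is Negative Binomial with variance T·α'·(β'+T)/β'² = 3·542·44/1681 = 71544/1681.

71544/1681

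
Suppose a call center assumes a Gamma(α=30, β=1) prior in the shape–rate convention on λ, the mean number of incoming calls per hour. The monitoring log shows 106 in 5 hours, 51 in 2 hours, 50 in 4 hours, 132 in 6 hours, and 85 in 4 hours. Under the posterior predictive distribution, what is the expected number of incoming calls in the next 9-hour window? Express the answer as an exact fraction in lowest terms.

Total count: 106 + 51 + 50 + 132 + 85 = 424.
Total exposure: 5 + 2 + 4 + 6 + 4 = 21 hours.
Posterior: α' = 30 + 424 = 454, β' = 1 + 21 = 22.
Predictive mean over a 9-hour window = T·E[λ|data] = 9·454/22 = 2043/11.

2043/11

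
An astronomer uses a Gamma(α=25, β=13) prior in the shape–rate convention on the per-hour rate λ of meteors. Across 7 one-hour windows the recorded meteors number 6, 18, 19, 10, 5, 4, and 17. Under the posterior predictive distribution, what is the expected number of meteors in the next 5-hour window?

26

Total count: 6 + 18 + 19 + 10 + 5 + 4 + 17 = 79.
Total exposure: 7 hours.
Conjugate update: add total count to the shape and total exposure to the rate, giving Gamma(104, 20).
Predictive mean over a 5-hour window = T·E[λ|data] = 5·104/20 = 26.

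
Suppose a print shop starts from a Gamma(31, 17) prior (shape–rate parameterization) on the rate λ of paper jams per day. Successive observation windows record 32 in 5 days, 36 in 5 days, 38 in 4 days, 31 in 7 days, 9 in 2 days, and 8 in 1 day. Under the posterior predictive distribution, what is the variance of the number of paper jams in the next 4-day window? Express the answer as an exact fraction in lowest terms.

Total count: 32 + 36 + 38 + 31 + 9 + 8 = 154.
Total exposure: 5 + 5 + 4 + 7 + 2 + 1 = 24 days.
The Gamma prior is conjugate for the Poisson rate, so λ | data ~ Gamma(31+154, 17+24) = Gamma(185, 41).
The posterior predictive for a window of length T is Negative Binomial with variance T·α'·(β'+T)/β'² = 4·185·45/1681 = 33300/1681.

33300/1681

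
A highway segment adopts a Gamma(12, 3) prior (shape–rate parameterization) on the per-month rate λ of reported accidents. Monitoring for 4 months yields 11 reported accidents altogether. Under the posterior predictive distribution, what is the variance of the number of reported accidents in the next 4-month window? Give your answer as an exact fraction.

1012/49

Total count 11 over total exposure 4 months.
Conjugate update: add total count to the shape and total exposure to the rate, giving Gamma(23, 7).
The posterior predictive for a window of length T is Negative Binomial with variance T·α'·(β'+T)/β'² = 4·23·11/49 = 1012/49.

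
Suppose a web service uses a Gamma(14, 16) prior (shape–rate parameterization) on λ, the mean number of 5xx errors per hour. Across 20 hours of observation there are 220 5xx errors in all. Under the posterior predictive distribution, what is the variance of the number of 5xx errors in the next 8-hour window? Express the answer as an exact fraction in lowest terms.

Total count 220 over total exposure 20 hours.
The Gamma prior is conjugate for the Poisson rate, so λ | data ~ Gamma(14+220, 16+20) = Gamma(234, 36).
The posterior predictive for a window of length T is Negative Binomial with variance T·α'·(β'+T)/β'² = 8·234·44/1296 = 572/9.

572/9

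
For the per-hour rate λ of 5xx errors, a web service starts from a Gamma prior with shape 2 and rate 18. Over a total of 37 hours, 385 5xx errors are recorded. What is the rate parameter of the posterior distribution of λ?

Total count 385 over total exposure 37 hours.
By Gamma–Poisson conjugacy, the posterior is Gamma(α + Σx, β + Σt) = Gamma(2 + 385, 18 + 37) = Gamma(387, 55).

55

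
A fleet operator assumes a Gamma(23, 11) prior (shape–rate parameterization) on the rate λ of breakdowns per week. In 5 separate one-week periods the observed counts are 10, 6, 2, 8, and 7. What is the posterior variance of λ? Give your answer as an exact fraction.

7/32

Total count: 10 + 6 + 2 + 8 + 7 = 33.
Total exposure: 5 weeks.
By Gamma–Poisson conjugacy, the posterior is Gamma(α + Σx, β + Σt) = Gamma(23 + 33, 11 + 5) = Gamma(56, 16).
Posterior variance = α'/β'² = 56/256 = 7/32.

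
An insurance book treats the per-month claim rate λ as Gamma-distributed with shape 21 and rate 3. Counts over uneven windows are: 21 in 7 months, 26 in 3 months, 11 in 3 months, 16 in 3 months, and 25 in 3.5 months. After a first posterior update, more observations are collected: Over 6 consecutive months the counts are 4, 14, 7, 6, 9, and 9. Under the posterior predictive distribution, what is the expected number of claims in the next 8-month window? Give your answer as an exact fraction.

2704/57

Total count: 21 + 26 + 11 + 16 + 25 = 99.
Total exposure: 7 + 3 + 3 + 3 + 3.5 = 19.5 months.
After the first batch: Gamma(21 + 99, 3 + 19.5) = Gamma(120, 45/2).
Total count: 4 + 14 + 7 + 6 + 9 + 9 = 49.
Total exposure: 6 months.
After the second batch: Gamma(120 + 49, 45/2 + 6) = Gamma(169, 57/2).
Predictive mean over an 8-month window = T·E[λ|data] = 8·169/(57/2) = 2704/57.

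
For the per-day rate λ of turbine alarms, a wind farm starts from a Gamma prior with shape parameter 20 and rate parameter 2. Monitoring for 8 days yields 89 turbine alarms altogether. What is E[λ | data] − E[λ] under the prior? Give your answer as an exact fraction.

Total count 89 over total exposure 8 days.
Conjugate update: add total count to the shape and total exposure to the rate, giving Gamma(109, 10).
Posterior mean = 109/10 = 109/10; prior mean = 20/2 = 10. Difference = 109/10 − 10 = 9/10.

9/10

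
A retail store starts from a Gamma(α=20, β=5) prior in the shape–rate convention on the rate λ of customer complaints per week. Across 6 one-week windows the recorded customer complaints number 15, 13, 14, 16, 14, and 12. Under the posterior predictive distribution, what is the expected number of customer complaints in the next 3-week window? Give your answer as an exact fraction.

Total count: 15 + 13 + 14 + 16 + 14 + 12 = 84.
Total exposure: 6 weeks.
The Gamma prior is conjugate for the Poisson rate, so λ | data ~ Gamma(20+84, 5+6) = Gamma(104, 11).
Predictive mean over a 3-week window = T·E[λ|data] = 3·104/11 = 312/11.

312/11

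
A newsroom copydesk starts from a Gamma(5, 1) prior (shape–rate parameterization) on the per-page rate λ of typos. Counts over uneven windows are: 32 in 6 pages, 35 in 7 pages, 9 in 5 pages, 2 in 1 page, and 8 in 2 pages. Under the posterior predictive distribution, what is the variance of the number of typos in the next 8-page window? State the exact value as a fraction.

Total count: 32 + 35 + 9 + 2 + 8 = 86.
Total exposure: 6 + 7 + 5 + 1 + 2 = 21 pages.
The Gamma prior is conjugate for the Poisson rate, so λ | data ~ Gamma(5+86, 1+21) = Gamma(91, 22).
The posterior predictive for a window of length T is Negative Binomial with variance T·α'·(β'+T)/β'² = 8·91·30/484 = 5460/121.

5460/121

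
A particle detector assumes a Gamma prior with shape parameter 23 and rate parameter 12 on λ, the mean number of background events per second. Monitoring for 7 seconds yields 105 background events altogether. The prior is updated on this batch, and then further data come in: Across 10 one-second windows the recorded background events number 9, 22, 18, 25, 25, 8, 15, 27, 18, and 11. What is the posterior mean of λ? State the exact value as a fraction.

Total count 105 over total exposure 7 seconds.
After the first batch: Gamma(23 + 105, 12 + 7) = Gamma(128, 19).
Total count: 9 + 22 + 18 + 25 + 25 + 8 + 15 + 27 + 18 + 11 = 178.
Total exposure: 10 seconds.
After the second batch: Gamma(128 + 178, 19 + 10) = Gamma(306, 29).
Posterior mean = α'/β' = 306/29.

306/29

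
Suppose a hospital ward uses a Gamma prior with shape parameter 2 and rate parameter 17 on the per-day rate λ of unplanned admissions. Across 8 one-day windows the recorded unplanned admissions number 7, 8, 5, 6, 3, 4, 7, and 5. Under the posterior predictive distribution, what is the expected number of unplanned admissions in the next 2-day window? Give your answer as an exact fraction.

Total count: 7 + 8 + 5 + 6 + 3 + 4 + 7 + 5 = 45.
Total exposure: 8 days.
The Gamma prior is conjugate for the Poisson rate, so λ | data ~ Gamma(2+45, 17+8) = Gamma(47, 25).
Predictive mean over a 2-day window = T·E[λ|data] = 2·47/25 = 94/25.

94/25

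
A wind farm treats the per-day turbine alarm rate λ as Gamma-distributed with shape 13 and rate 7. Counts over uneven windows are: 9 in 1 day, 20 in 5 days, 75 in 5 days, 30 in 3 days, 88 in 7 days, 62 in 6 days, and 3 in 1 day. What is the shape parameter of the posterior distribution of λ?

300

Total count: 9 + 20 + 75 + 30 + 88 + 62 + 3 = 287.
Total exposure: 1 + 5 + 5 + 3 + 7 + 6 + 1 = 28 days.
Gamma(α, β) with Poisson data over total exposure Σt gives posterior Gamma(α+Σx, β+Σt) = Gamma(300, 35).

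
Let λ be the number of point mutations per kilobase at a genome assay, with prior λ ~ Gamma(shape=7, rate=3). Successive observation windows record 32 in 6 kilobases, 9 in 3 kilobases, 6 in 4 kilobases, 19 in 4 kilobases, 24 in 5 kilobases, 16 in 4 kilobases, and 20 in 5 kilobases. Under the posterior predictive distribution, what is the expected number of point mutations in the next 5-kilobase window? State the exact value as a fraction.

Total count: 32 + 9 + 6 + 19 + 24 + 16 + 20 = 126.
Total exposure: 6 + 3 + 4 + 4 + 5 + 4 + 5 = 31 kilobases.
Conjugate update: add total count to the shape and total exposure to the rate, giving Gamma(133, 34).
Predictive mean over a 5-kilobase window = T·E[λ|data] = 5·133/34 = 665/34.

665/34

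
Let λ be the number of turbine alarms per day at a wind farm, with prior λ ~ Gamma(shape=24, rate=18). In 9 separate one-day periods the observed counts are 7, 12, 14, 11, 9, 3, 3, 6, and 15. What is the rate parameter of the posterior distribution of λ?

Total count: 7 + 12 + 14 + 11 + 9 + 3 + 3 + 6 + 15 = 80.
Total exposure: 9 days.
By Gamma–Poisson conjugacy, the posterior is Gamma(α + Σx, β + Σt) = Gamma(24 + 80, 18 + 9) = Gamma(104, 27).

27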